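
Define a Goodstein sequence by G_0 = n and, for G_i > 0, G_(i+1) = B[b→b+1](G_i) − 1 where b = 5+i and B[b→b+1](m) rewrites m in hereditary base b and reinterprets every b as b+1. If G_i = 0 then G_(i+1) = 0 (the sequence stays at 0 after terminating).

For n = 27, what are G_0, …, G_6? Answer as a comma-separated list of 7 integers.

27 —HB5→ 5^2 + 2 —bump→ 6^2 + 2 = 38 —(−1)→ 37
37 —HB6→ 6^2 + 1 —bump→ 7^2 + 1 = 50 —(−1)→ 49
49 —HB7→ 7^2 —bump→ 8^2 = 64 —(−1)→ 63
63 —HB8→ 7·8 + 7 —bump→ 7·9 + 7 = 70 —(−1)→ 69
69 —HB9→ 7·9 + 6 —bump→ 7·10 + 6 = 76 —(−1)→ 75
75 —HB10→ 7·10 + 5 —bump→ 7·11 + 5 = 82 —(−1)→ 81

27, 37, 49, 63, 69, 75, 81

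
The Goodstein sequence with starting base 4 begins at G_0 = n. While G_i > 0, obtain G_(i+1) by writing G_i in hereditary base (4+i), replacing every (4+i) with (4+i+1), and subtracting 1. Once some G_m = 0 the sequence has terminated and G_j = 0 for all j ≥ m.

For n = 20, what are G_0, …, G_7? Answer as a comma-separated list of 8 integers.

G_0=20  [base 4] 4^2 + 4  →[4↦5]→  5^2 + 5 = 30  −1 ⇒ G_1=29
G_1=29  [base 5] 5^2 + 4  →[5↦6]→  6^2 + 4 = 40  −1 ⇒ G_2=39
G_2=39  [base 6] 6^2 + 3  →[6↦7]→  7^2 + 3 = 52  −1 ⇒ G_3=51
G_3=51  [base 7] 7^2 + 2  →[7↦8]→  8^2 + 2 = 66  −1 ⇒ G_4=65
G_4=65  [base 8] 8^2 + 1  →[8↦9]→  9^2 + 1 = 82  −1 ⇒ G_5=81
G_5=81  [base 9] 9^2  →[9↦10]→  10^2 = 100  −1 ⇒ G_6=99
G_6=99  [base 10] 9·10 + 9  →[10↦11]→  9·11 + 9 = 108  −1 ⇒ G_7=107

20, 29, 39, 51, 65, 81, 99, 107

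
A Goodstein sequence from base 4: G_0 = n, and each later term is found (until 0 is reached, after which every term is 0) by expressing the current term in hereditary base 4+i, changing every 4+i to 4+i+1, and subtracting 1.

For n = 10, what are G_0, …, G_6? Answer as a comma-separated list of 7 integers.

step 0: 10 = 2·4 + 2; sub 5 for 4: 2·5 + 2; = 12; G_1 = 12−1 = 11
step 1: 11 = 2·5 + 1; sub 6 for 5: 2·6 + 1; = 13; G_2 = 13−1 = 12
step 2: 12 = 2·6; sub 7 for 6: 2·7; = 14; G_3 = 14−1 = 13
step 3: 13 = 7 + 6; sub 8 for 7: 8 + 6; = 14; G_4 = 14−1 = 13
step 4: 13 = 8 + 5; sub 9 for 8: 9 + 5; = 14; G_5 = 14−1 = 13
step 5: 13 = 9 + 4; sub 10 for 9: 10 + 4; = 14; G_6 = 14−1 = 13

10, 11, 12, 13, 13, 13, 13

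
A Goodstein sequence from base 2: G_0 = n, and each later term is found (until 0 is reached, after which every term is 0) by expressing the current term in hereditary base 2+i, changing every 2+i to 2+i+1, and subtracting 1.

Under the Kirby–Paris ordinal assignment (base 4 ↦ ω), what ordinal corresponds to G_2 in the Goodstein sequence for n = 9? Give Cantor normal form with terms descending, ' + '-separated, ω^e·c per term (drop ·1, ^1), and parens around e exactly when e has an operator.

step 0: 9 = 2^(2 + 1) + 1; sub 3 for 2: 3^(3 + 1) + 1; = 82; G_1 = 82−1 = 81
step 1: 81 = 3^(3 + 1); sub 4 for 3: 4^(4 + 1); = 1024; G_2 = 1024−1 = 1023
step 2: 1023 = 3·4^4 + 3·4^3 + 3·4^2 + 3·4 + 3; sub 5 for 4: 3·5^5 + 3·5^3 + 3·5^2 + 3·5 + 3; = 9843; G_3 = 9843−1 = 9842

ω^ω·3 + ω^3·3 + ω^2·3 + ω·3 + 3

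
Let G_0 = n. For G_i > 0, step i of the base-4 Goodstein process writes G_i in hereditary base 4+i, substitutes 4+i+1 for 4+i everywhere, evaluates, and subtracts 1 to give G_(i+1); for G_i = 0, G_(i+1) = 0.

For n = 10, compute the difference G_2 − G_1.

1

base 4: 10 = 2·4 + 2; at 5: 2·5 + 2 = 12; next = 11
base 5: 11 = 2·5 + 1; at 6: 2·6 + 1 = 13; next = 12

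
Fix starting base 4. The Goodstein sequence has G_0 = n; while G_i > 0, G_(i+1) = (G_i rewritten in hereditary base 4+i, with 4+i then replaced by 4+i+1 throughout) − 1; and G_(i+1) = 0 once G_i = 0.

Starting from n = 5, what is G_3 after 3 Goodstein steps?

5 —HB4→ 4 + 1 —bump→ 5 + 1 = 6 —(−1)→ 5
5 —HB5→ 5 —bump→ 6 = 6 —(−1)→ 5
5 —HB6→ 5 —bump→ 5 = 5 —(−1)→ 4
4 —HB7→ 4 —bump→ 4 = 4 —(−1)→ 3

4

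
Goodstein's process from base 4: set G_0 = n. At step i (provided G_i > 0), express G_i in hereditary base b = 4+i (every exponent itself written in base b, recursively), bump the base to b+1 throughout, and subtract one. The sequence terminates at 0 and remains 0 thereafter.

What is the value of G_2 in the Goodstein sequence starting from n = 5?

base 4: 5 = 4 + 1; at 5: 5 + 1 = 6; next = 5
base 5: 5 = 5; at 6: 6 = 6; next = 5
base 6: 5 = 5; at 7: 5 = 5; next = 4

5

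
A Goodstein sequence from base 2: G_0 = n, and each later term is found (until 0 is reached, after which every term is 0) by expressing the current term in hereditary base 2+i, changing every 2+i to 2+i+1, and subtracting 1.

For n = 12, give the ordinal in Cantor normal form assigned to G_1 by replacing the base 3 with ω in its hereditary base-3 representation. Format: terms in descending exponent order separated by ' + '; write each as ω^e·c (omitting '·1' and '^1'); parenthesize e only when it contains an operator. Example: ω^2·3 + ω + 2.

i=0: 12 = 2^(2 + 1) + 2^2 (b=2); 2→3: 3^(3 + 1) + 3^3 = 108; 108−1 = 107
i=1: 107 = 3^(3 + 1) + 2·3^2 + 2·3 + 2 (b=3); 3→4: 4^(4 + 1) + 2·4^2 + 2·4 + 2 = 1066; 1066−1 = 1065

ω^(ω + 1) + ω^2·2 + ω·2 + 2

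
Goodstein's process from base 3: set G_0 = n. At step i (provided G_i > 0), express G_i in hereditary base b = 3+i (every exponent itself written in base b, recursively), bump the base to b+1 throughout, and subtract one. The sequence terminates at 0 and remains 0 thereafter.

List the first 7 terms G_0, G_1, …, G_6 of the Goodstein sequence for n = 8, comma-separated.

8, 9, 10, 11, 11, 11, 11

step 0: 8 = 2·3 + 2; sub 4 for 3: 2·4 + 2; = 10; G_1 = 10−1 = 9
step 1: 9 = 2·4 + 1; sub 5 for 4: 2·5 + 1; = 11; G_2 = 11−1 = 10
step 2: 10 = 2·5; sub 6 for 5: 2·6; = 12; G_3 = 12−1 = 11
step 3: 11 = 6 + 5; sub 7 for 6: 7 + 5; = 12; G_4 = 12−1 = 11
step 4: 11 = 7 + 4; sub 8 for 7: 8 + 4; = 12; G_5 = 12−1 = 11
step 5: 11 = 8 + 3; sub 9 for 8: 9 + 3; = 12; G_6 = 12−1 = 11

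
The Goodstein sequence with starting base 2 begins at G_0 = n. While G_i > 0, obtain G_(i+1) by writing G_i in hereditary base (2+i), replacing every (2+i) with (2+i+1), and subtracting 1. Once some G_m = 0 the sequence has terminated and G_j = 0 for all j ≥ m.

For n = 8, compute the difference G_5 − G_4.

1553800

G_0=8  [base 2] 2^(2 + 1)  →[2↦3]→  3^(3 + 1) = 81  −1 ⇒ G_1=80
G_1=80  [base 3] 2·3^3 + 2·3^2 + 2·3 + 2  →[3↦4]→  2·4^4 + 2·4^2 + 2·4 + 2 = 554  −1 ⇒ G_2=553
G_2=553  [base 4] 2·4^4 + 2·4^2 + 2·4 + 1  →[4↦5]→  2·5^5 + 2·5^2 + 2·5 + 1 = 6311  −1 ⇒ G_3=6310
G_3=6310  [base 5] 2·5^5 + 2·5^2 + 2·5  →[5↦6]→  2·6^6 + 2·6^2 + 2·6 = 93396  −1 ⇒ G_4=93395
G_4=93395  [base 6] 2·6^6 + 2·6^2 + 6 + 5  →[6↦7]→  2·7^7 + 2·7^2 + 7 + 5 = 1647196  −1 ⇒ G_5=1647195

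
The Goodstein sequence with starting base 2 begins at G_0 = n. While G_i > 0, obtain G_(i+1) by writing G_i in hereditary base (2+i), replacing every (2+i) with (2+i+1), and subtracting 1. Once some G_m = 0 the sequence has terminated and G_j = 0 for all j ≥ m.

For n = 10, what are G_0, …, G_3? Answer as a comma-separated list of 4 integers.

10, 83, 1025, 15625

10 —HB2→ 2^(2 + 1) + 2 —bump→ 3^(3 + 1) + 3 = 84 —(−1)→ 83
83 —HB3→ 3^(3 + 1) + 2 —bump→ 4^(4 + 1) + 2 = 1026 —(−1)→ 1025
1025 —HB4→ 4^(4 + 1) + 1 —bump→ 5^(5 + 1) + 1 = 15626 —(−1)→ 15625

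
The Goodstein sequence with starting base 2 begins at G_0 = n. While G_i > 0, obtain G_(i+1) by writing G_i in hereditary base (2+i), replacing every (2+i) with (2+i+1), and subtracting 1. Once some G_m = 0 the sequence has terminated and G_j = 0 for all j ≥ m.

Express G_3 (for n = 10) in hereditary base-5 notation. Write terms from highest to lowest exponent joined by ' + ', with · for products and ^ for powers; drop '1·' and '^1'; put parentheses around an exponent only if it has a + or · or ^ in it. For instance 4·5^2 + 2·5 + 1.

5^(5 + 1)

G_0=10  [base 2] 2^(2 + 1) + 2  →[2↦3]→  3^(3 + 1) + 3 = 84  −1 ⇒ G_1=83
G_1=83  [base 3] 3^(3 + 1) + 2  →[3↦4]→  4^(4 + 1) + 2 = 1026  −1 ⇒ G_2=1025
G_2=1025  [base 4] 4^(4 + 1) + 1  →[4↦5]→  5^(5 + 1) + 1 = 15626  −1 ⇒ G_3=15625
G_3=15625  [base 5] 5^(5 + 1)  →[5↦6]→  6^(6 + 1) = 279936  −1 ⇒ G_4=279935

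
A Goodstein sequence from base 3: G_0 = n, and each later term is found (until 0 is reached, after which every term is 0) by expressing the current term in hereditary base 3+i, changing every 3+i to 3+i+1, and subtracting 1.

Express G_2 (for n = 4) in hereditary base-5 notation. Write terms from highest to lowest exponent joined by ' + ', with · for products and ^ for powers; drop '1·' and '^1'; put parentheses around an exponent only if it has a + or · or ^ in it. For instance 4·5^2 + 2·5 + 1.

4

i=0: 4 = 3 + 1 (b=3); 3→4: 4 + 1 = 5; 5−1 = 4
i=1: 4 = 4 (b=4); 4→5: 5 = 5; 5−1 = 4
i=2: 4 = 4 (b=5); 5→6: 4 = 4; 4−1 = 3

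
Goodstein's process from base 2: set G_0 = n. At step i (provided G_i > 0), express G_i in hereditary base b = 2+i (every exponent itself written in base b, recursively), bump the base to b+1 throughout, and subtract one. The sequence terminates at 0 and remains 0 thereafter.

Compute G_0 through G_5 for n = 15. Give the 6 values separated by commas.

15, 111, 1283, 18752, 326593, 6588344

G_0=15  [base 2] 2^(2 + 1) + 2^2 + 2 + 1  →[2↦3]→  3^(3 + 1) + 3^3 + 3 + 1 = 112  −1 ⇒ G_1=111
G_1=111  [base 3] 3^(3 + 1) + 3^3 + 3  →[3↦4]→  4^(4 + 1) + 4^4 + 4 = 1284  −1 ⇒ G_2=1283
G_2=1283  [base 4] 4^(4 + 1) + 4^4 + 3  →[4↦5]→  5^(5 + 1) + 5^5 + 3 = 18753  −1 ⇒ G_3=18752
G_3=18752  [base 5] 5^(5 + 1) + 5^5 + 2  →[5↦6]→  6^(6 + 1) + 6^6 + 2 = 326594  −1 ⇒ G_4=326593
G_4=326593  [base 6] 6^(6 + 1) + 6^6 + 1  →[6↦7]→  7^(7 + 1) + 7^7 + 1 = 6588345  −1 ⇒ G_5=6588344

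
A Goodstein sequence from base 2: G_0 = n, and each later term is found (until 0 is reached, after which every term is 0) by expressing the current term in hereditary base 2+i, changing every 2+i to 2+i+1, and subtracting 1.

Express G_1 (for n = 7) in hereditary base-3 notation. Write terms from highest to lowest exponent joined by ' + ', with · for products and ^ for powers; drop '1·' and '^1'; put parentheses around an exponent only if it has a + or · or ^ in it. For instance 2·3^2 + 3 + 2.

[0] 7 ≡ 2^2 + 2 + 1 (base 2). Lift 3: 31. −1: 30.
[1] 30 ≡ 3^3 + 3 (base 3). Lift 4: 260. −1: 259.

3^3 + 3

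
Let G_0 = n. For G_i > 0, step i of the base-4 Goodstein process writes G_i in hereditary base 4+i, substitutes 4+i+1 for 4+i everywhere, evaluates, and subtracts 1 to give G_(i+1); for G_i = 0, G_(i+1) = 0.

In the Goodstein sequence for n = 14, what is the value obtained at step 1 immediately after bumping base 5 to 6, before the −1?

base 4: 14 = 3·4 + 2; at 5: 3·5 + 2 = 17; next = 16
base 5: 16 = 3·5 + 1; at 6: 3·6 + 1 = 19; next = 18

19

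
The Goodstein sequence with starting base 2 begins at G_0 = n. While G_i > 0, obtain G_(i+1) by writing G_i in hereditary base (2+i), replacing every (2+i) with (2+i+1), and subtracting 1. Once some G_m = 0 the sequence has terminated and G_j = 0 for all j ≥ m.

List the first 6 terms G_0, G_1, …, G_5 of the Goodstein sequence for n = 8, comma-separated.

8, 80, 553, 6310, 93395, 1647195

base 2: 8 = 2^(2 + 1); at 3: 3^(3 + 1) = 81; next = 80
base 3: 80 = 2·3^3 + 2·3^2 + 2·3 + 2; at 4: 2·4^4 + 2·4^2 + 2·4 + 2 = 554; next = 553
base 4: 553 = 2·4^4 + 2·4^2 + 2·4 + 1; at 5: 2·5^5 + 2·5^2 + 2·5 + 1 = 6311; next = 6310
base 5: 6310 = 2·5^5 + 2·5^2 + 2·5; at 6: 2·6^6 + 2·6^2 + 2·6 = 93396; next = 93395
base 6: 93395 = 2·6^6 + 2·6^2 + 6 + 5; at 7: 2·7^7 + 2·7^2 + 7 + 5 = 1647196; next = 1647195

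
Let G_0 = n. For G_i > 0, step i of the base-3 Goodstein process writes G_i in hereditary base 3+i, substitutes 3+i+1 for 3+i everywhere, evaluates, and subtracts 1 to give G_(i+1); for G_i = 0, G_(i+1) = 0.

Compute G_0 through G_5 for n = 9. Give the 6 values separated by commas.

G_0 = 9. HB_3(9) = 3^2. Bump = 16. G_1 = 15.
G_1 = 15. HB_4(15) = 3·4 + 3. Bump = 18. G_2 = 17.
G_2 = 17. HB_5(17) = 3·5 + 2. Bump = 20. G_3 = 19.
G_3 = 19. HB_6(19) = 3·6 + 1. Bump = 22. G_4 = 21.
G_4 = 21. HB_7(21) = 3·7. Bump = 24. G_5 = 23.

9, 15, 17, 19, 21, 23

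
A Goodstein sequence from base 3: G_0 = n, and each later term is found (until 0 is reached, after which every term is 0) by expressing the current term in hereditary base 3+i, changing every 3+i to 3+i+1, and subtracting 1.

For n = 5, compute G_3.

5

(0) 5|_3 = 3 + 2 ↦ 4 + 2|_4 = 6 ⇒ 5
(1) 5|_4 = 4 + 1 ↦ 5 + 1|_5 = 6 ⇒ 5
(2) 5|_5 = 5 ↦ 6|_6 = 6 ⇒ 5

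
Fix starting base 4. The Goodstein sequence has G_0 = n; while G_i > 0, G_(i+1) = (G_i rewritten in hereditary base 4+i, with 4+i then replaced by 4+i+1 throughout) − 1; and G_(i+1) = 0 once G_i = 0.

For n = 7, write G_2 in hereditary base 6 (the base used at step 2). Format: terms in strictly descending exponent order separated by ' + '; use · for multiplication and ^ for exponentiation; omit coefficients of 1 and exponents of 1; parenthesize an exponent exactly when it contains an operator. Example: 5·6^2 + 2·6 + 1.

6 + 1

i=0: 7 = 4 + 3 (b=4); 4→5: 5 + 3 = 8; 8−1 = 7
i=1: 7 = 5 + 2 (b=5); 5→6: 6 + 2 = 8; 8−1 = 7
i=2: 7 = 6 + 1 (b=6); 6→7: 7 + 1 = 8; 8−1 = 7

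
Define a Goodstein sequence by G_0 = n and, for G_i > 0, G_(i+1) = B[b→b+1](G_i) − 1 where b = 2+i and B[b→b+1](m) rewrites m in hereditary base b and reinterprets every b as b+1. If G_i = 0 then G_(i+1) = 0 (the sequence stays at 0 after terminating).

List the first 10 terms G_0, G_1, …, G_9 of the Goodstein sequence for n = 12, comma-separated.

12, 107, 1065, 15685, 280019, 5764910, 134217867, 3486784574, 100000000211, 3138428376974

base 2: 12 = 2^(2 + 1) + 2^2; at 3: 3^(3 + 1) + 3^3 = 108; next = 107
base 3: 107 = 3^(3 + 1) + 2·3^2 + 2·3 + 2; at 4: 4^(4 + 1) + 2·4^2 + 2·4 + 2 = 1066; next = 1065
base 4: 1065 = 4^(4 + 1) + 2·4^2 + 2·4 + 1; at 5: 5^(5 + 1) + 2·5^2 + 2·5 + 1 = 15686; next = 15685
base 5: 15685 = 5^(5 + 1) + 2·5^2 + 2·5; at 6: 6^(6 + 1) + 2·6^2 + 2·6 = 280020; next = 280019
base 6: 280019 = 6^(6 + 1) + 2·6^2 + 6 + 5; at 7: 7^(7 + 1) + 2·7^2 + 7 + 5 = 5764911; next = 5764910
base 7: 5764910 = 7^(7 + 1) + 2·7^2 + 7 + 4; at 8: 8^(8 + 1) + 2·8^2 + 8 + 4 = 134217868; next = 134217867
base 8: 134217867 = 8^(8 + 1) + 2·8^2 + 8 + 3; at 9: 9^(9 + 1) + 2·9^2 + 9 + 3 = 3486784575; next = 3486784574
base 9: 3486784574 = 9^(9 + 1) + 2·9^2 + 9 + 2; at 10: 10^(10 + 1) + 2·10^2 + 10 + 2 = 100000000212; next = 100000000211
base 10: 100000000211 = 10^(10 + 1) + 2·10^2 + 10 + 1; at 11: 11^(11 + 1) + 2·11^2 + 11 + 1 = 3138428376975; next = 3138428376974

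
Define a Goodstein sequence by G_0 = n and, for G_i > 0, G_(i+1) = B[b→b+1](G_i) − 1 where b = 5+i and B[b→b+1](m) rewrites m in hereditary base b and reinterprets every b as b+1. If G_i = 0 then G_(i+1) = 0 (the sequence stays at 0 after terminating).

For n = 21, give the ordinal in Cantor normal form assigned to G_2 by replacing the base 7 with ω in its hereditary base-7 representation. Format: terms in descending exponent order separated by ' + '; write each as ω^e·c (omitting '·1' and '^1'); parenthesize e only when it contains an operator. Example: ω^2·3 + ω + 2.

i=0: 21 = 4·5 + 1 (b=5); 5→6: 4·6 + 1 = 25; 25−1 = 24
i=1: 24 = 4·6 (b=6); 6→7: 4·7 = 28; 28−1 = 27
i=2: 27 = 3·7 + 6 (b=7); 7→8: 3·8 + 6 = 30; 30−1 = 29

ω·3 + 6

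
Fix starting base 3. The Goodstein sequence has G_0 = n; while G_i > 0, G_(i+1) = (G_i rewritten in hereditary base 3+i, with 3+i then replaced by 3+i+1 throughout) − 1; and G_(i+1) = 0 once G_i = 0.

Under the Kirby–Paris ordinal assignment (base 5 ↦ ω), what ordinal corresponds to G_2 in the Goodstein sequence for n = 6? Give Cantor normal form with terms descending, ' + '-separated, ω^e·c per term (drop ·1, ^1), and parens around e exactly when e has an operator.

G_0 = 6. HB_3(6) = 2·3. Bump = 8. G_1 = 7.
G_1 = 7. HB_4(7) = 4 + 3. Bump = 8. G_2 = 7.

ω + 2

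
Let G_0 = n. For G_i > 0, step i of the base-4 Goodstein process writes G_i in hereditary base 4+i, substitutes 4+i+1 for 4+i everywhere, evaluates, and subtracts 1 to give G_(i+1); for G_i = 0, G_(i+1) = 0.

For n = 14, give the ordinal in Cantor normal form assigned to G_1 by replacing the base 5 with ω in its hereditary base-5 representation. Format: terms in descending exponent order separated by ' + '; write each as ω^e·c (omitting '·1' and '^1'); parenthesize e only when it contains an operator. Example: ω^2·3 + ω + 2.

ω·3 + 1

14 —HB4→ 3·4 + 2 —bump→ 3·5 + 2 = 17 —(−1)→ 16
16 —HB5→ 3·5 + 1 —bump→ 3·6 + 1 = 19 —(−1)→ 18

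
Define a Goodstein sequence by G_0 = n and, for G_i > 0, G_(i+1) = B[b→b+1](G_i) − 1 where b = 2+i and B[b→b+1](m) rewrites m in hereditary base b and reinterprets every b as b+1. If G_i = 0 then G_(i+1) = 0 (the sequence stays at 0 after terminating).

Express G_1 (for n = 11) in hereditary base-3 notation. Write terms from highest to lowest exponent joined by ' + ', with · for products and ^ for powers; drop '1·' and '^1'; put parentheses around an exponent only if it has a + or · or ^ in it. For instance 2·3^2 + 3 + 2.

step 0: 11 = 2^(2 + 1) + 2 + 1; sub 3 for 2: 3^(3 + 1) + 3 + 1; = 85; G_1 = 85−1 = 84
step 1: 84 = 3^(3 + 1) + 3; sub 4 for 3: 4^(4 + 1) + 4; = 1028; G_2 = 1028−1 = 1027

3^(3 + 1) + 3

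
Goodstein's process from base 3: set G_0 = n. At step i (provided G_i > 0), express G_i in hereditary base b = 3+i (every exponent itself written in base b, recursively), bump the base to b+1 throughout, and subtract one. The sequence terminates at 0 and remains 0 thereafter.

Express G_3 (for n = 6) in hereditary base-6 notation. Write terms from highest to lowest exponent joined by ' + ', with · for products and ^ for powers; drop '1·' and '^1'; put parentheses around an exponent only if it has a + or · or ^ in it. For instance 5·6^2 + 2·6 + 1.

[0] 6 ≡ 2·3 (base 3). Lift 4: 8. −1: 7.
[1] 7 ≡ 4 + 3 (base 4). Lift 5: 8. −1: 7.
[2] 7 ≡ 5 + 2 (base 5). Lift 6: 8. −1: 7.

6 + 1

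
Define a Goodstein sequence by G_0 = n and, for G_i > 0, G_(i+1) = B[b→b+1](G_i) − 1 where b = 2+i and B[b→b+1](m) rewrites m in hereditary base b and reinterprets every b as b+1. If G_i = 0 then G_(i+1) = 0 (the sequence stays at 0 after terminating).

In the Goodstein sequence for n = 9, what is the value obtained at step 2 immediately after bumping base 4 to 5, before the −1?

9843

i=0: 9 = 2^(2 + 1) + 1 (b=2); 2→3: 3^(3 + 1) + 1 = 82; 82−1 = 81
i=1: 81 = 3^(3 + 1) (b=3); 3→4: 4^(4 + 1) = 1024; 1024−1 = 1023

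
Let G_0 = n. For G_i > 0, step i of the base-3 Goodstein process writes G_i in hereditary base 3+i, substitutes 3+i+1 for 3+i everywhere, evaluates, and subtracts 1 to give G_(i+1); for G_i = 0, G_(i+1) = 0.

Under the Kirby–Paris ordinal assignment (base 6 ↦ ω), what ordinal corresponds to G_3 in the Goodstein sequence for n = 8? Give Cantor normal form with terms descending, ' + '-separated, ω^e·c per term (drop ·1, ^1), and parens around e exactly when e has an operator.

base 3: 8 = 2·3 + 2; at 4: 2·4 + 2 = 10; next = 9
base 4: 9 = 2·4 + 1; at 5: 2·5 + 1 = 11; next = 10
base 5: 10 = 2·5; at 6: 2·6 = 12; next = 11

ω + 5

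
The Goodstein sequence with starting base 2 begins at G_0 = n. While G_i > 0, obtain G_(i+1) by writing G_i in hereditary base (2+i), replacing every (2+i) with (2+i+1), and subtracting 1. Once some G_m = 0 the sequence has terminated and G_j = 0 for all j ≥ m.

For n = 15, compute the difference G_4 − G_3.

307841

(0) 15|_2 = 2^(2 + 1) + 2^2 + 2 + 1 ↦ 3^(3 + 1) + 3^3 + 3 + 1|_3 = 112 ⇒ 111
(1) 111|_3 = 3^(3 + 1) + 3^3 + 3 ↦ 4^(4 + 1) + 4^4 + 4|_4 = 1284 ⇒ 1283
(2) 1283|_4 = 4^(4 + 1) + 4^4 + 3 ↦ 5^(5 + 1) + 5^5 + 3|_5 = 18753 ⇒ 18752
(3) 18752|_5 = 5^(5 + 1) + 5^5 + 2 ↦ 6^(6 + 1) + 6^6 + 2|_6 = 326594 ⇒ 326593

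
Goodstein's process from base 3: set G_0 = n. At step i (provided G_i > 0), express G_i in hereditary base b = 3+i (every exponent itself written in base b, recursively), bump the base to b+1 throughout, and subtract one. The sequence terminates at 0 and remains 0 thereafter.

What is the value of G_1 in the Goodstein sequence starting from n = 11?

17

i=0: 11 = 3^2 + 2 (b=3); 3→4: 4^2 + 2 = 18; 18−1 = 17
i=1: 17 = 4^2 + 1 (b=4); 4→5: 5^2 + 1 = 26; 26−1 = 25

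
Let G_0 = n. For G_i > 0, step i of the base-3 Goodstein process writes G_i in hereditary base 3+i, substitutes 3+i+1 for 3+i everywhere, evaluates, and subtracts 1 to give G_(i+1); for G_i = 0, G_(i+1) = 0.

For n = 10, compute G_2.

24

10 —HB3→ 3^2 + 1 —bump→ 4^2 + 1 = 17 —(−1)→ 16
16 —HB4→ 4^2 —bump→ 5^2 = 25 —(−1)→ 24
24 —HB5→ 4·5 + 4 —bump→ 4·6 + 4 = 28 —(−1)→ 27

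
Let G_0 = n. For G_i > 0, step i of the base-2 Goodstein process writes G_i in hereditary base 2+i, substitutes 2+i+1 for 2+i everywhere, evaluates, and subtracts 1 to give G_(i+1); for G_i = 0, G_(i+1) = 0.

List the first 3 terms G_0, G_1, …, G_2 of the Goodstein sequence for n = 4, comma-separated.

base 2: 4 = 2^2; at 3: 3^3 = 27; next = 26
base 3: 26 = 2·3^2 + 2·3 + 2; at 4: 2·4^2 + 2·4 + 2 = 42; next = 41

4, 26, 41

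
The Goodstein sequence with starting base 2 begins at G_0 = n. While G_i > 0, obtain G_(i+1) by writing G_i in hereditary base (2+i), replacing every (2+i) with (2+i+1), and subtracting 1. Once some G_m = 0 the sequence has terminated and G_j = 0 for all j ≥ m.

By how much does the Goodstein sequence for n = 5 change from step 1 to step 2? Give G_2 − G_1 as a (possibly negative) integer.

228

[0] 5 ≡ 2^2 + 1 (base 2). Lift 3: 28. −1: 27.
[1] 27 ≡ 3^3 (base 3). Lift 4: 256. −1: 255.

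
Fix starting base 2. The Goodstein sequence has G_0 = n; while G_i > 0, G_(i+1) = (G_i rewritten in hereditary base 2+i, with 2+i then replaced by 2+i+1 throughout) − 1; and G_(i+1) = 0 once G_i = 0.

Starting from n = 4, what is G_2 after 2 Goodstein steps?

41

G_0 = 4. HB_2(4) = 2^2. Bump = 27. G_1 = 26.
G_1 = 26. HB_3(26) = 2·3^2 + 2·3 + 2. Bump = 42. G_2 = 41.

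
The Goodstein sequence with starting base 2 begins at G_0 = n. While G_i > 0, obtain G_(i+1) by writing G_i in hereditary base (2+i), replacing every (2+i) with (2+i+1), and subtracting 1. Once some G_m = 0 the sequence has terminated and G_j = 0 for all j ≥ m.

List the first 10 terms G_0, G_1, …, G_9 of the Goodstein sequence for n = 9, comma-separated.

9, 81, 1023, 9842, 140743, 2471826, 50333399, 1162263921, 30000003325, 855935016215

G_0 = 9. HB_2(9) = 2^(2 + 1) + 1. Bump = 82. G_1 = 81.
G_1 = 81. HB_3(81) = 3^(3 + 1). Bump = 1024. G_2 = 1023.
G_2 = 1023. HB_4(1023) = 3·4^4 + 3·4^3 + 3·4^2 + 3·4 + 3. Bump = 9843. G_3 = 9842.
G_3 = 9842. HB_5(9842) = 3·5^5 + 3·5^3 + 3·5^2 + 3·5 + 2. Bump = 140744. G_4 = 140743.
G_4 = 140743. HB_6(140743) = 3·6^6 + 3·6^3 + 3·6^2 + 3·6 + 1. Bump = 2471827. G_5 = 2471826.
G_5 = 2471826. HB_7(2471826) = 3·7^7 + 3·7^3 + 3·7^2 + 3·7. Bump = 50333400. G_6 = 50333399.
G_6 = 50333399. HB_8(50333399) = 3·8^8 + 3·8^3 + 3·8^2 + 2·8 + 7. Bump = 1162263922. G_7 = 1162263921.
G_7 = 1162263921. HB_9(1162263921) = 3·9^9 + 3·9^3 + 3·9^2 + 2·9 + 6. Bump = 30000003326. G_8 = 30000003325.
G_8 = 30000003325. HB_10(30000003325) = 3·10^10 + 3·10^3 + 3·10^2 + 2·10 + 5. Bump = 855935016216. G_9 = 855935016215.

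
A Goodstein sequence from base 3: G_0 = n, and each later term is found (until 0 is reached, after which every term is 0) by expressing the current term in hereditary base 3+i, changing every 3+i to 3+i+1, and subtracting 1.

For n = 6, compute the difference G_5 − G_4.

step 0: 6 = 2·3; sub 4 for 3: 2·4; = 8; G_1 = 8−1 = 7
step 1: 7 = 4 + 3; sub 5 for 4: 5 + 3; = 8; G_2 = 8−1 = 7
step 2: 7 = 5 + 2; sub 6 for 5: 6 + 2; = 8; G_3 = 8−1 = 7
step 3: 7 = 6 + 1; sub 7 for 6: 7 + 1; = 8; G_4 = 8−1 = 7
step 4: 7 = 7; sub 8 for 7: 8; = 8; G_5 = 8−1 = 7

0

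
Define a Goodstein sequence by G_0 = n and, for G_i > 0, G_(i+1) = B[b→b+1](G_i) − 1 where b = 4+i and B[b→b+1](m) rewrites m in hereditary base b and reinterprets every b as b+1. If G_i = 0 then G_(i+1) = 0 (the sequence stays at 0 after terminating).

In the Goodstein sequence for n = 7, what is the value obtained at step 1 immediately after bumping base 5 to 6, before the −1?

7 —HB4→ 4 + 3 —bump→ 5 + 3 = 8 —(−1)→ 7
7 —HB5→ 5 + 2 —bump→ 6 + 2 = 8 —(−1)→ 7

8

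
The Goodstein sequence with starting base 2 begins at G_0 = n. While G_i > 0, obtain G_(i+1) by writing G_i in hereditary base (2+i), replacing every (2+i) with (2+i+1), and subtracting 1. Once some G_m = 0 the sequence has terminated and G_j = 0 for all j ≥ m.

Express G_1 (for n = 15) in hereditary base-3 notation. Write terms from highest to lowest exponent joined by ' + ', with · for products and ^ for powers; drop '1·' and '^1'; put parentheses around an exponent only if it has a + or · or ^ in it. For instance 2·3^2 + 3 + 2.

(0) 15|_2 = 2^(2 + 1) + 2^2 + 2 + 1 ↦ 3^(3 + 1) + 3^3 + 3 + 1|_3 = 112 ⇒ 111
(1) 111|_3 = 3^(3 + 1) + 3^3 + 3 ↦ 4^(4 + 1) + 4^4 + 4|_4 = 1284 ⇒ 1283

3^(3 + 1) + 3^3 + 3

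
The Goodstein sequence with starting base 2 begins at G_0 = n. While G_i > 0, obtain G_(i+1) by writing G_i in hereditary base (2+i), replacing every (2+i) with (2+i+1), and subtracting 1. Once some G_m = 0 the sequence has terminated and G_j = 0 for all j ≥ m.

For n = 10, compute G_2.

G_0 = 10. HB_2(10) = 2^(2 + 1) + 2. Bump = 84. G_1 = 83.
G_1 = 83. HB_3(83) = 3^(3 + 1) + 2. Bump = 1026. G_2 = 1025.
G_2 = 1025. HB_4(1025) = 4^(4 + 1) + 1. Bump = 15626. G_3 = 15625.

1025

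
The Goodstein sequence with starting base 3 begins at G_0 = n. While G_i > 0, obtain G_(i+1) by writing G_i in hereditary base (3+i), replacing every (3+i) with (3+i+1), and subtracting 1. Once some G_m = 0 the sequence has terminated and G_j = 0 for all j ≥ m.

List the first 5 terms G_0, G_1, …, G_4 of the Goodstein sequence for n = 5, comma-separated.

5, 5, 5, 5, 4

(0) 5|_3 = 3 + 2 ↦ 4 + 2|_4 = 6 ⇒ 5
(1) 5|_4 = 4 + 1 ↦ 5 + 1|_5 = 6 ⇒ 5
(2) 5|_5 = 5 ↦ 6|_6 = 6 ⇒ 5
(3) 5|_6 = 5 ↦ 5|_7 = 5 ⇒ 4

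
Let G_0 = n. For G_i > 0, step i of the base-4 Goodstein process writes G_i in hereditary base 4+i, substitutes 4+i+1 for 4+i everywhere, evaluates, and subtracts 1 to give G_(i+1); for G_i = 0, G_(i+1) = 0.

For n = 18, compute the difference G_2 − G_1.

(0) 18|_4 = 4^2 + 2 ↦ 5^2 + 2|_5 = 27 ⇒ 26
(1) 26|_5 = 5^2 + 1 ↦ 6^2 + 1|_6 = 37 ⇒ 36

10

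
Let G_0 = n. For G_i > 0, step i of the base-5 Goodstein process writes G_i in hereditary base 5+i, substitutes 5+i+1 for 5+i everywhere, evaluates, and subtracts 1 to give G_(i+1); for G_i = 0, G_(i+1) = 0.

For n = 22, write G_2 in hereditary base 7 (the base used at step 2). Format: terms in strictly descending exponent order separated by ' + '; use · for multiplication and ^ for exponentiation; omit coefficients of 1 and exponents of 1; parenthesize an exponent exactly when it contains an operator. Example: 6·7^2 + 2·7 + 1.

22 —HB5→ 4·5 + 2 —bump→ 4·6 + 2 = 26 —(−1)→ 25
25 —HB6→ 4·6 + 1 —bump→ 4·7 + 1 = 29 —(−1)→ 28
28 —HB7→ 4·7 —bump→ 4·8 = 32 —(−1)→ 31

4·7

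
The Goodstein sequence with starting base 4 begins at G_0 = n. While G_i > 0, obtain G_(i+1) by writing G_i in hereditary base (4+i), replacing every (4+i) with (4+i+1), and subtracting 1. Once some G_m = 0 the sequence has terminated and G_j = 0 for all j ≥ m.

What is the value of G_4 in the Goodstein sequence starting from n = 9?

11

G_0 = 9. HB_4(9) = 2·4 + 1. Bump = 11. G_1 = 10.
G_1 = 10. HB_5(10) = 2·5. Bump = 12. G_2 = 11.
G_2 = 11. HB_6(11) = 6 + 5. Bump = 12. G_3 = 11.
G_3 = 11. HB_7(11) = 7 + 4. Bump = 12. G_4 = 11.
G_4 = 11. HB_8(11) = 8 + 3. Bump = 12. G_5 = 11.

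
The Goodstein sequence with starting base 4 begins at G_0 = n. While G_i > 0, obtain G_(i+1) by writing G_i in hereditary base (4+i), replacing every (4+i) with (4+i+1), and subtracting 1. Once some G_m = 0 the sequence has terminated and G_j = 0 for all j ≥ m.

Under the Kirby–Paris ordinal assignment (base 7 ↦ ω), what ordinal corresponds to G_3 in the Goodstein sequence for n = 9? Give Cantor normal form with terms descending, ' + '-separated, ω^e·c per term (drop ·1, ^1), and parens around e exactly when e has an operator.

G_0=9  [base 4] 2·4 + 1  →[4↦5]→  2·5 + 1 = 11  −1 ⇒ G_1=10
G_1=10  [base 5] 2·5  →[5↦6]→  2·6 = 12  −1 ⇒ G_2=11
G_2=11  [base 6] 6 + 5  →[6↦7]→  7 + 5 = 12  −1 ⇒ G_3=11
G_3=11  [base 7] 7 + 4  →[7↦8]→  8 + 4 = 12  −1 ⇒ G_4=11

ω + 4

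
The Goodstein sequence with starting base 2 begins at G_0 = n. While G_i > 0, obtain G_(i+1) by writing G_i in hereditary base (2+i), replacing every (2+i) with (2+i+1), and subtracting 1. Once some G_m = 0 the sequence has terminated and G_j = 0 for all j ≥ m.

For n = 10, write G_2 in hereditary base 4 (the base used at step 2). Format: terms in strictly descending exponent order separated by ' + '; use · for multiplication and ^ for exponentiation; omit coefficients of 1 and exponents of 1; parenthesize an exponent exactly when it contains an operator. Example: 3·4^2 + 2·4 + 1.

[0] 10 ≡ 2^(2 + 1) + 2 (base 2). Lift 3: 84. −1: 83.
[1] 83 ≡ 3^(3 + 1) + 2 (base 3). Lift 4: 1026. −1: 1025.

4^(4 + 1) + 1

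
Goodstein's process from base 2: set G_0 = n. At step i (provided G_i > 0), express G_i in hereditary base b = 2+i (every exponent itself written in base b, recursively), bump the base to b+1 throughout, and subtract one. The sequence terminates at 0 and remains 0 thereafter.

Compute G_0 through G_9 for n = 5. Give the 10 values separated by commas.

step 0: 5 = 2^2 + 1; sub 3 for 2: 3^3 + 1; = 28; G_1 = 28−1 = 27
step 1: 27 = 3^3; sub 4 for 3: 4^4; = 256; G_2 = 256−1 = 255
step 2: 255 = 3·4^3 + 3·4^2 + 3·4 + 3; sub 5 for 4: 3·5^3 + 3·5^2 + 3·5 + 3; = 468; G_3 = 468−1 = 467
step 3: 467 = 3·5^3 + 3·5^2 + 3·5 + 2; sub 6 for 5: 3·6^3 + 3·6^2 + 3·6 + 2; = 776; G_4 = 776−1 = 775
step 4: 775 = 3·6^3 + 3·6^2 + 3·6 + 1; sub 7 for 6: 3·7^3 + 3·7^2 + 3·7 + 1; = 1198; G_5 = 1198−1 = 1197
step 5: 1197 = 3·7^3 + 3·7^2 + 3·7; sub 8 for 7: 3·8^3 + 3·8^2 + 3·8; = 1752; G_6 = 1752−1 = 1751
step 6: 1751 = 3·8^3 + 3·8^2 + 2·8 + 7; sub 9 for 8: 3·9^3 + 3·9^2 + 2·9 + 7; = 2455; G_7 = 2455−1 = 2454
step 7: 2454 = 3·9^3 + 3·9^2 + 2·9 + 6; sub 10 for 9: 3·10^3 + 3·10^2 + 2·10 + 6; = 3326; G_8 = 3326−1 = 3325
step 8: 3325 = 3·10^3 + 3·10^2 + 2·10 + 5; sub 11 for 10: 3·11^3 + 3·11^2 + 2·11 + 5; = 4383; G_9 = 4383−1 = 4382

5, 27, 255, 467, 775, 1197, 1751, 2454, 3325, 4382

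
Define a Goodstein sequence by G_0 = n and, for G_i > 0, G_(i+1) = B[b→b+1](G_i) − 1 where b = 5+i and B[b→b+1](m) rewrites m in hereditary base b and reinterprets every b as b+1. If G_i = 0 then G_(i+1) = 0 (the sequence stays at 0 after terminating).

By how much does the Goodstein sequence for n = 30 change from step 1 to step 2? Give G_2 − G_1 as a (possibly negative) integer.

i=0: 30 = 5^2 + 5 (b=5); 5→6: 6^2 + 6 = 42; 42−1 = 41
i=1: 41 = 6^2 + 5 (b=6); 6→7: 7^2 + 5 = 54; 54−1 = 53

12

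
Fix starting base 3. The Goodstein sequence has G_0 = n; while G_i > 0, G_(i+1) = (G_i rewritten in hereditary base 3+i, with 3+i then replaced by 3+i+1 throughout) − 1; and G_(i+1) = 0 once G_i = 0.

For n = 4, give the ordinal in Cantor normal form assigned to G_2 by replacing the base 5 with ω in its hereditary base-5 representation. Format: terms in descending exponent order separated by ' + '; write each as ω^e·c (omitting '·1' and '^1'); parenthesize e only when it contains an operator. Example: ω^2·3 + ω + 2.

4 —HB3→ 3 + 1 —bump→ 4 + 1 = 5 —(−1)→ 4
4 —HB4→ 4 —bump→ 5 = 5 —(−1)→ 4
4 —HB5→ 4 —bump→ 4 = 4 —(−1)→ 3

4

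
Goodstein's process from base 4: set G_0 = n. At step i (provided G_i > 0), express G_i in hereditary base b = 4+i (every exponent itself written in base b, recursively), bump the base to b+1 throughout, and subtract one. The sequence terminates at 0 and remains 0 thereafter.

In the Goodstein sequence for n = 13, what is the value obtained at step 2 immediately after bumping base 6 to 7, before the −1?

19

G_0 = 13. HB_4(13) = 3·4 + 1. Bump = 16. G_1 = 15.
G_1 = 15. HB_5(15) = 3·5. Bump = 18. G_2 = 17.
G_2 = 17. HB_6(17) = 2·6 + 5. Bump = 19. G_3 = 18.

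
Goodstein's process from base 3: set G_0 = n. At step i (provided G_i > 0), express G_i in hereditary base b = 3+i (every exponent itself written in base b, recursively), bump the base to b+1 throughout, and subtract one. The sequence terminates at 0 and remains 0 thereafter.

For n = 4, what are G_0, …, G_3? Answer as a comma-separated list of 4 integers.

4, 4, 4, 3

step 0: 4 = 3 + 1; sub 4 for 3: 4 + 1; = 5; G_1 = 5−1 = 4
step 1: 4 = 4; sub 5 for 4: 5; = 5; G_2 = 5−1 = 4
step 2: 4 = 4; sub 6 for 5: 4; = 4; G_3 = 4−1 = 3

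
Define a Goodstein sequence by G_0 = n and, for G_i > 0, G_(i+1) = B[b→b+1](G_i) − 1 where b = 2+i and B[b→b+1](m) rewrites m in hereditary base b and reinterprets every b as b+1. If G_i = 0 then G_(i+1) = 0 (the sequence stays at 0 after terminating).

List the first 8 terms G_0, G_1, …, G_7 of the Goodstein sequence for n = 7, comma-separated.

7, 30, 259, 3127, 46657, 823543, 16777215, 37665879

i=0: 7 = 2^2 + 2 + 1 (b=2); 2→3: 3^3 + 3 + 1 = 31; 31−1 = 30
i=1: 30 = 3^3 + 3 (b=3); 3→4: 4^4 + 4 = 260; 260−1 = 259
i=2: 259 = 4^4 + 3 (b=4); 4→5: 5^5 + 3 = 3128; 3128−1 = 3127
i=3: 3127 = 5^5 + 2 (b=5); 5→6: 6^6 + 2 = 46658; 46658−1 = 46657
i=4: 46657 = 6^6 + 1 (b=6); 6→7: 7^7 + 1 = 823544; 823544−1 = 823543
i=5: 823543 = 7^7 (b=7); 7→8: 8^8 = 16777216; 16777216−1 = 16777215
i=6: 16777215 = 7·8^7 + 7·8^6 + 7·8^5 + 7·8^4 + 7·8^3 + 7·8^2 + 7·8 + 7 (b=8); 8→9: 7·9^7 + 7·9^6 + 7·9^5 + 7·9^4 + 7·9^3 + 7·9^2 + 7·9 + 7 = 37665880; 37665880−1 = 37665879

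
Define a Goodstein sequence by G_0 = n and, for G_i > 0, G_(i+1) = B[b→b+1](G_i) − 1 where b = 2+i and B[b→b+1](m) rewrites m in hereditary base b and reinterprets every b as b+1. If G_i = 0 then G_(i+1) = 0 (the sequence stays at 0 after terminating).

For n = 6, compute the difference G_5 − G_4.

51384

(0) 6|_2 = 2^2 + 2 ↦ 3^3 + 3|_3 = 30 ⇒ 29
(1) 29|_3 = 3^3 + 2 ↦ 4^4 + 2|_4 = 258 ⇒ 257
(2) 257|_4 = 4^4 + 1 ↦ 5^5 + 1|_5 = 3126 ⇒ 3125
(3) 3125|_5 = 5^5 ↦ 6^6|_6 = 46656 ⇒ 46655
(4) 46655|_6 = 5·6^5 + 5·6^4 + 5·6^3 + 5·6^2 + 5·6 + 5 ↦ 5·7^5 + 5·7^4 + 5·7^3 + 5·7^2 + 5·7 + 5|_7 = 98040 ⇒ 98039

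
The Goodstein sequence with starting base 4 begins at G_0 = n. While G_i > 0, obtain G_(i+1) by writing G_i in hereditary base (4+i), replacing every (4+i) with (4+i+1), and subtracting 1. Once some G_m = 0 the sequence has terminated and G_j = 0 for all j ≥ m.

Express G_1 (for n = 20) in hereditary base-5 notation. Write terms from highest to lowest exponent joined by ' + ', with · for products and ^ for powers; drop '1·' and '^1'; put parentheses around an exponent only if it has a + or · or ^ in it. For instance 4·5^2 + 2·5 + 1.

G_0=20  [base 4] 4^2 + 4  →[4↦5]→  5^2 + 5 = 30  −1 ⇒ G_1=29
G_1=29  [base 5] 5^2 + 4  →[5↦6]→  6^2 + 4 = 40  −1 ⇒ G_2=39

5^2 + 4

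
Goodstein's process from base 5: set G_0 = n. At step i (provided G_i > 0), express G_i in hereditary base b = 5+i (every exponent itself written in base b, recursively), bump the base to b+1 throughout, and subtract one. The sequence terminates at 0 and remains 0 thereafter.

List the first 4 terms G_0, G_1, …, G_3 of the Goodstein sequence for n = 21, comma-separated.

21 —HB5→ 4·5 + 1 —bump→ 4·6 + 1 = 25 —(−1)→ 24
24 —HB6→ 4·6 —bump→ 4·7 = 28 —(−1)→ 27
27 —HB7→ 3·7 + 6 —bump→ 3·8 + 6 = 30 —(−1)→ 29

21, 24, 27, 29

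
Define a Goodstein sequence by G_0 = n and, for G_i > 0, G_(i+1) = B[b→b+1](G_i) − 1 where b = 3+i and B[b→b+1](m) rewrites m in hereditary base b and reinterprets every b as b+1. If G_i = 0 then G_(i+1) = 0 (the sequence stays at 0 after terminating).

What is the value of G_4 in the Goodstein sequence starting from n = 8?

i=0: 8 = 2·3 + 2 (b=3); 3→4: 2·4 + 2 = 10; 10−1 = 9
i=1: 9 = 2·4 + 1 (b=4); 4→5: 2·5 + 1 = 11; 11−1 = 10
i=2: 10 = 2·5 (b=5); 5→6: 2·6 = 12; 12−1 = 11
i=3: 11 = 6 + 5 (b=6); 6→7: 7 + 5 = 12; 12−1 = 11
i=4: 11 = 7 + 4 (b=7); 7→8: 8 + 4 = 12; 12−1 = 11

11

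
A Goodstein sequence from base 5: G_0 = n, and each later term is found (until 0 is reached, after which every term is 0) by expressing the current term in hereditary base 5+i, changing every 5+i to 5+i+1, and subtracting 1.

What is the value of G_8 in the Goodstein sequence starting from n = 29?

G_0=29  [base 5] 5^2 + 4  →[5↦6]→  6^2 + 4 = 40  −1 ⇒ G_1=39
G_1=39  [base 6] 6^2 + 3  →[6↦7]→  7^2 + 3 = 52  −1 ⇒ G_2=51
G_2=51  [base 7] 7^2 + 2  →[7↦8]→  8^2 + 2 = 66  −1 ⇒ G_3=65
G_3=65  [base 8] 8^2 + 1  →[8↦9]→  9^2 + 1 = 82  −1 ⇒ G_4=81
G_4=81  [base 9] 9^2  →[9↦10]→  10^2 = 100  −1 ⇒ G_5=99
G_5=99  [base 10] 9·10 + 9  →[10↦11]→  9·11 + 9 = 108  −1 ⇒ G_6=107
G_6=107  [base 11] 9·11 + 8  →[11↦12]→  9·12 + 8 = 116  −1 ⇒ G_7=115
G_7=115  [base 12] 9·12 + 7  →[12↦13]→  9·13 + 7 = 124  −1 ⇒ G_8=123
G_8=123  [base 13] 9·13 + 6  →[13↦14]→  9·14 + 6 = 132  −1 ⇒ G_9=131

123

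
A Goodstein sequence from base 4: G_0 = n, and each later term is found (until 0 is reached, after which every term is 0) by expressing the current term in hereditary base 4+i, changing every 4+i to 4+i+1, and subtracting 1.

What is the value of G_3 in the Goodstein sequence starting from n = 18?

i=0: 18 = 4^2 + 2 (b=4); 4→5: 5^2 + 2 = 27; 27−1 = 26
i=1: 26 = 5^2 + 1 (b=5); 5→6: 6^2 + 1 = 37; 37−1 = 36
i=2: 36 = 6^2 (b=6); 6→7: 7^2 = 49; 49−1 = 48
i=3: 48 = 6·7 + 6 (b=7); 7→8: 6·8 + 6 = 54; 54−1 = 53

48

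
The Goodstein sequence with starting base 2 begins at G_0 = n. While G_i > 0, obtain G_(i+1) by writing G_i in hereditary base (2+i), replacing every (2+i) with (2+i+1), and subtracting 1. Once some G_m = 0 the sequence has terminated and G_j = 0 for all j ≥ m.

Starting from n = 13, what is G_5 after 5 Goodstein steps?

(0) 13|_2 = 2^(2 + 1) + 2^2 + 1 ↦ 3^(3 + 1) + 3^3 + 1|_3 = 109 ⇒ 108
(1) 108|_3 = 3^(3 + 1) + 3^3 ↦ 4^(4 + 1) + 4^4|_4 = 1280 ⇒ 1279
(2) 1279|_4 = 4^(4 + 1) + 3·4^3 + 3·4^2 + 3·4 + 3 ↦ 5^(5 + 1) + 3·5^3 + 3·5^2 + 3·5 + 3|_5 = 16093 ⇒ 16092
(3) 16092|_5 = 5^(5 + 1) + 3·5^3 + 3·5^2 + 3·5 + 2 ↦ 6^(6 + 1) + 3·6^3 + 3·6^2 + 3·6 + 2|_6 = 280712 ⇒ 280711
(4) 280711|_6 = 6^(6 + 1) + 3·6^3 + 3·6^2 + 3·6 + 1 ↦ 7^(7 + 1) + 3·7^3 + 3·7^2 + 3·7 + 1|_7 = 5765999 ⇒ 5765998

5765998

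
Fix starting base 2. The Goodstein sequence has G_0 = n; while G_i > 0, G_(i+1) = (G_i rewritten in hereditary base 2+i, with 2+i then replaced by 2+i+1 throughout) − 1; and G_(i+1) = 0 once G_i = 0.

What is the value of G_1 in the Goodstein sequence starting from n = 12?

12 —HB2→ 2^(2 + 1) + 2^2 —bump→ 3^(3 + 1) + 3^3 = 108 —(−1)→ 107
107 —HB3→ 3^(3 + 1) + 2·3^2 + 2·3 + 2 —bump→ 4^(4 + 1) + 2·4^2 + 2·4 + 2 = 1066 —(−1)→ 1065

107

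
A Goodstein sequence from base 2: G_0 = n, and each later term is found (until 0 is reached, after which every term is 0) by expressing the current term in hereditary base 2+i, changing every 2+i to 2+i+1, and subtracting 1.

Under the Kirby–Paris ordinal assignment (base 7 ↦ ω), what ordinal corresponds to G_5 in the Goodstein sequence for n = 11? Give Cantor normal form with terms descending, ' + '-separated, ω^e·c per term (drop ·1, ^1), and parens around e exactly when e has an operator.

G_0 = 11. HB_2(11) = 2^(2 + 1) + 2 + 1. Bump = 85. G_1 = 84.
G_1 = 84. HB_3(84) = 3^(3 + 1) + 3. Bump = 1028. G_2 = 1027.
G_2 = 1027. HB_4(1027) = 4^(4 + 1) + 3. Bump = 15628. G_3 = 15627.
G_3 = 15627. HB_5(15627) = 5^(5 + 1) + 2. Bump = 279938. G_4 = 279937.
G_4 = 279937. HB_6(279937) = 6^(6 + 1) + 1. Bump = 5764802. G_5 = 5764801.

ω^(ω + 1)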